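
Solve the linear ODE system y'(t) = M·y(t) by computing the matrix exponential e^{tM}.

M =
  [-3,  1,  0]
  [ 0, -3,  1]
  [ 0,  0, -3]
e^{tM} =
  [exp(-3*t), t*exp(-3*t), t^2*exp(-3*t)/2]
  [0, exp(-3*t), t*exp(-3*t)]
  [0, 0, exp(-3*t)]

Strategy: write M = P · J · P⁻¹ where J is a Jordan canonical form, so e^{tM} = P · e^{tJ} · P⁻¹, and e^{tJ} can be computed block-by-block.

M has Jordan form
J =
  [-3,  1,  0]
  [ 0, -3,  1]
  [ 0,  0, -3]
(up to reordering of blocks).

Per-block formulas:
  For a 3×3 Jordan block J_3(-3): exp(t · J_3(-3)) = e^(-3t)·(I + t·N + (t^2/2)·N^2), where N is the 3×3 nilpotent shift.

After assembling e^{tJ} and conjugating by P, we get:

e^{tM} =
  [exp(-3*t), t*exp(-3*t), t^2*exp(-3*t)/2]
  [0, exp(-3*t), t*exp(-3*t)]
  [0, 0, exp(-3*t)]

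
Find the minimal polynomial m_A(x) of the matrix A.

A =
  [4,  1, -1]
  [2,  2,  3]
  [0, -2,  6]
x^3 - 12*x^2 + 48*x - 64

The characteristic polynomial is χ_A(x) = (x - 4)^3, so the eigenvalues are known. The minimal polynomial is
  m_A(x) = Π_λ (x − λ)^{k_λ}
where k_λ is the size of the *largest* Jordan block for λ (equivalently, the smallest k with (A − λI)^k v = 0 for every generalised eigenvector v of λ).

  λ = 4: largest Jordan block has size 3, contributing (x − 4)^3

So m_A(x) = (x - 4)^3 = x^3 - 12*x^2 + 48*x - 64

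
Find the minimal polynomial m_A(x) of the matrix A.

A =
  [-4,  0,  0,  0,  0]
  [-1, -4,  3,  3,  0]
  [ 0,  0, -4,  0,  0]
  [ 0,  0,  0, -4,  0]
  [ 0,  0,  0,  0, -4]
x^2 + 8*x + 16

The characteristic polynomial is χ_A(x) = (x + 4)^5, so the eigenvalues are known. The minimal polynomial is
  m_A(x) = Π_λ (x − λ)^{k_λ}
where k_λ is the size of the *largest* Jordan block for λ (equivalently, the smallest k with (A − λI)^k v = 0 for every generalised eigenvector v of λ).

  λ = -4: largest Jordan block has size 2, contributing (x + 4)^2

So m_A(x) = (x + 4)^2 = x^2 + 8*x + 16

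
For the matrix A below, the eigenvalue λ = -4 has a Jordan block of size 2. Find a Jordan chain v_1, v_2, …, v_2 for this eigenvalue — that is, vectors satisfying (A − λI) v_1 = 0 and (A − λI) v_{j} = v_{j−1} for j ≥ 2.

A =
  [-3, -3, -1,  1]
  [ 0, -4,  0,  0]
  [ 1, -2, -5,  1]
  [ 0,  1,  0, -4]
A Jordan chain for λ = -4 of length 2:
v_1 = (1, 0, 1, 0)ᵀ
v_2 = (1, 0, 0, 0)ᵀ

Let N = A − (-4)·I. We want v_2 with N^2 v_2 = 0 but N^1 v_2 ≠ 0; then v_{j-1} := N · v_j for j = 2, …, 2.

Pick v_2 = (1, 0, 0, 0)ᵀ.
Then v_1 = N · v_2 = (1, 0, 1, 0)ᵀ.

Sanity check: (A − (-4)·I) v_1 = (0, 0, 0, 0)ᵀ = 0. ✓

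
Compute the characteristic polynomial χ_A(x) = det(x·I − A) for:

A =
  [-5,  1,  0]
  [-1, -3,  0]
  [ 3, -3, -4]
x^3 + 12*x^2 + 48*x + 64

Expanding det(x·I − A) (e.g. by cofactor expansion or by noting that A is similar to its Jordan form J, which has the same characteristic polynomial as A) gives
  χ_A(x) = x^3 + 12*x^2 + 48*x + 64
which factors as (x + 4)^3. The eigenvalues (with algebraic multiplicities) are λ = -4 with multiplicity 3.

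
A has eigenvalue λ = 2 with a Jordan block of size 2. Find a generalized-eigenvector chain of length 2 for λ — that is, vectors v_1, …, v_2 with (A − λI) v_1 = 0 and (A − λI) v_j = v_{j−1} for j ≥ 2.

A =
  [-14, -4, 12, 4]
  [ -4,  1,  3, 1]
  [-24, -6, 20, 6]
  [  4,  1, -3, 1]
A Jordan chain for λ = 2 of length 2:
v_1 = (-16, -4, -24, 4)ᵀ
v_2 = (1, 0, 0, 0)ᵀ

Let N = A − (2)·I. We want v_2 with N^2 v_2 = 0 but N^1 v_2 ≠ 0; then v_{j-1} := N · v_j for j = 2, …, 2.

Pick v_2 = (1, 0, 0, 0)ᵀ.
Then v_1 = N · v_2 = (-16, -4, -24, 4)ᵀ.

Sanity check: (A − (2)·I) v_1 = (0, 0, 0, 0)ᵀ = 0. ✓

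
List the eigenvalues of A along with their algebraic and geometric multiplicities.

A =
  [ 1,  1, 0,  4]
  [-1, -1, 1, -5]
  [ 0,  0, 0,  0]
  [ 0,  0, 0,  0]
λ = 0: alg = 4, geom = 2

Step 1 — factor the characteristic polynomial to read off the algebraic multiplicities:
  χ_A(x) = x^4

Step 2 — compute geometric multiplicities via the rank-nullity identity g(λ) = n − rank(A − λI):
  rank(A − (0)·I) = 2, so dim ker(A − (0)·I) = n − 2 = 2

Summary:
  λ = 0: algebraic multiplicity = 4, geometric multiplicity = 2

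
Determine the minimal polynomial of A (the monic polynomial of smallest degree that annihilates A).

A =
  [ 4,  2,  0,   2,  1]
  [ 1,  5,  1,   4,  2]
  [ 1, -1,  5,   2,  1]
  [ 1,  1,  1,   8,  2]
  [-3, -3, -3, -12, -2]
x^3 - 12*x^2 + 48*x - 64

The characteristic polynomial is χ_A(x) = (x - 4)^5, so the eigenvalues are known. The minimal polynomial is
  m_A(x) = Π_λ (x − λ)^{k_λ}
where k_λ is the size of the *largest* Jordan block for λ (equivalently, the smallest k with (A − λI)^k v = 0 for every generalised eigenvector v of λ).

  λ = 4: largest Jordan block has size 3, contributing (x − 4)^3

So m_A(x) = (x - 4)^3 = x^3 - 12*x^2 + 48*x - 64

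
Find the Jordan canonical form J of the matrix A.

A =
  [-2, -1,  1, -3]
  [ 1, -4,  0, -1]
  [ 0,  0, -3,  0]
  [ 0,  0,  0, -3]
J_3(-3) ⊕ J_1(-3)

The characteristic polynomial is
  det(x·I − A) = x^4 + 12*x^3 + 54*x^2 + 108*x + 81 = (x + 3)^4

Eigenvalues and multiplicities (the geometric multiplicity of λ is n − rank(A − λI), which equals the number of Jordan blocks for λ):
  λ = -3: algebraic multiplicity = 4, geometric multiplicity = 2

Determining the block sizes for each eigenvalue:
  λ = -3: with am = 4 and gm = 2, the partition is not yet determined (e.g. several partitions of 4 into 2 parts exist). Let N = A − (-3)·I. Computing rank(N^1) = 2, rank(N^2) = 1, rank(N^3) = 0; the number of blocks of size ≥ j is rank(N^{j−1}) − rank(N^j), giving [2, 1, 1]. So we have 1 block(s) of size 3, 1 block(s) of size 1 → block sizes [3, 1]

Assembling the blocks gives a Jordan form
J =
  [-3,  1,  0,  0]
  [ 0, -3,  1,  0]
  [ 0,  0, -3,  0]
  [ 0,  0,  0, -3]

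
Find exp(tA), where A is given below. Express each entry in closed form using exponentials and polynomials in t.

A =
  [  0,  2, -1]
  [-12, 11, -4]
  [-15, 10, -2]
e^{tA} =
  [-3*t*exp(3*t) + exp(3*t), 2*t*exp(3*t), -t*exp(3*t)]
  [-12*t*exp(3*t), 8*t*exp(3*t) + exp(3*t), -4*t*exp(3*t)]
  [-15*t*exp(3*t), 10*t*exp(3*t), -5*t*exp(3*t) + exp(3*t)]

Strategy: write A = P · J · P⁻¹ where J is a Jordan canonical form, so e^{tA} = P · e^{tJ} · P⁻¹, and e^{tJ} can be computed block-by-block.

A has Jordan form
J =
  [3, 1, 0]
  [0, 3, 0]
  [0, 0, 3]
(up to reordering of blocks).

Per-block formulas:
  For a 1×1 block at λ = 3: exp(t · [3]) = [e^(3t)].
  For a 2×2 Jordan block J_2(3): exp(t · J_2(3)) = e^(3t)·(I + t·N), where N is the 2×2 nilpotent shift.

After assembling e^{tJ} and conjugating by P, we get:

e^{tA} =
  [-3*t*exp(3*t) + exp(3*t), 2*t*exp(3*t), -t*exp(3*t)]
  [-12*t*exp(3*t), 8*t*exp(3*t) + exp(3*t), -4*t*exp(3*t)]
  [-15*t*exp(3*t), 10*t*exp(3*t), -5*t*exp(3*t) + exp(3*t)]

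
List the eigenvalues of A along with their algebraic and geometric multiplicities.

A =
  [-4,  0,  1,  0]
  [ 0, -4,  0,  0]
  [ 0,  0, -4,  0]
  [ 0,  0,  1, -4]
λ = -4: alg = 4, geom = 3

Step 1 — factor the characteristic polynomial to read off the algebraic multiplicities:
  χ_A(x) = (x + 4)^4

Step 2 — compute geometric multiplicities via the rank-nullity identity g(λ) = n − rank(A − λI):
  rank(A − (-4)·I) = 1, so dim ker(A − (-4)·I) = n − 1 = 3

Summary:
  λ = -4: algebraic multiplicity = 4, geometric multiplicity = 3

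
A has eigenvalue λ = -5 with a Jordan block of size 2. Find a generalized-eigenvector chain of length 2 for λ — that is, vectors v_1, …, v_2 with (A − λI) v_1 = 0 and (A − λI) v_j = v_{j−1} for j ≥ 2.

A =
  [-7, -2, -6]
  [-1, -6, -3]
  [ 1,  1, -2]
A Jordan chain for λ = -5 of length 2:
v_1 = (-2, -1, 1)ᵀ
v_2 = (1, 0, 0)ᵀ

Let N = A − (-5)·I. We want v_2 with N^2 v_2 = 0 but N^1 v_2 ≠ 0; then v_{j-1} := N · v_j for j = 2, …, 2.

Pick v_2 = (1, 0, 0)ᵀ.
Then v_1 = N · v_2 = (-2, -1, 1)ᵀ.

Sanity check: (A − (-5)·I) v_1 = (0, 0, 0)ᵀ = 0. ✓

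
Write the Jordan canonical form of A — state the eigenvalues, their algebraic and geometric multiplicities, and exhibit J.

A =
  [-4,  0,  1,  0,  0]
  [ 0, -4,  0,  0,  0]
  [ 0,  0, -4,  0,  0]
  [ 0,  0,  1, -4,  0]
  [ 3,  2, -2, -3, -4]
J_2(-4) ⊕ J_2(-4) ⊕ J_1(-4)

The characteristic polynomial is
  det(x·I − A) = x^5 + 20*x^4 + 160*x^3 + 640*x^2 + 1280*x + 1024 = (x + 4)^5

Eigenvalues and multiplicities (the geometric multiplicity of λ is n − rank(A − λI), which equals the number of Jordan blocks for λ):
  λ = -4: algebraic multiplicity = 5, geometric multiplicity = 3

Determining the block sizes for each eigenvalue:
  λ = -4: with am = 5 and gm = 3, the partition is not yet determined (e.g. several partitions of 5 into 3 parts exist). Let N = A − (-4)·I. Computing rank(N^1) = 2, rank(N^2) = 0; the number of blocks of size ≥ j is rank(N^{j−1}) − rank(N^j), giving [3, 2]. So we have 2 block(s) of size 2, 1 block(s) of size 1 → block sizes [2, 2, 1]

Assembling the blocks gives a Jordan form
J =
  [-4,  1,  0,  0,  0]
  [ 0, -4,  0,  0,  0]
  [ 0,  0, -4,  1,  0]
  [ 0,  0,  0, -4,  0]
  [ 0,  0,  0,  0, -4]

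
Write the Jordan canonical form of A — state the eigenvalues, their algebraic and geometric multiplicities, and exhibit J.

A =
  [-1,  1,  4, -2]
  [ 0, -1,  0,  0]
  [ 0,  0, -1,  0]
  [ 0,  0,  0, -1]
J_2(-1) ⊕ J_1(-1) ⊕ J_1(-1)

The characteristic polynomial is
  det(x·I − A) = x^4 + 4*x^3 + 6*x^2 + 4*x + 1 = (x + 1)^4

Eigenvalues and multiplicities (the geometric multiplicity of λ is n − rank(A − λI), which equals the number of Jordan blocks for λ):
  λ = -1: algebraic multiplicity = 4, geometric multiplicity = 3

Determining the block sizes for each eigenvalue:
  λ = -1: 3 blocks summing to 4 forces exactly one block of size 2 and the rest size 1 → block sizes [2, 1, 1]

Assembling the blocks gives a Jordan form
J =
  [-1,  1,  0,  0]
  [ 0, -1,  0,  0]
  [ 0,  0, -1,  0]
  [ 0,  0,  0, -1]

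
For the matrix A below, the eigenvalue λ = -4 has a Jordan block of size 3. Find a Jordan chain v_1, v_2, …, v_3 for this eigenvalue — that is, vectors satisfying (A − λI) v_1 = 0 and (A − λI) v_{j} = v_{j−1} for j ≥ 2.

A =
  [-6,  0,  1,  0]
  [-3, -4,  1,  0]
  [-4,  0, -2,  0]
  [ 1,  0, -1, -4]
A Jordan chain for λ = -4 of length 3:
v_1 = (0, 2, 0, 2)ᵀ
v_2 = (-2, -3, -4, 1)ᵀ
v_3 = (1, 0, 0, 0)ᵀ

Let N = A − (-4)·I. We want v_3 with N^3 v_3 = 0 but N^2 v_3 ≠ 0; then v_{j-1} := N · v_j for j = 3, …, 2.

Pick v_3 = (1, 0, 0, 0)ᵀ.
Then v_2 = N · v_3 = (-2, -3, -4, 1)ᵀ.
Then v_1 = N · v_2 = (0, 2, 0, 2)ᵀ.

Sanity check: (A − (-4)·I) v_1 = (0, 0, 0, 0)ᵀ = 0. ✓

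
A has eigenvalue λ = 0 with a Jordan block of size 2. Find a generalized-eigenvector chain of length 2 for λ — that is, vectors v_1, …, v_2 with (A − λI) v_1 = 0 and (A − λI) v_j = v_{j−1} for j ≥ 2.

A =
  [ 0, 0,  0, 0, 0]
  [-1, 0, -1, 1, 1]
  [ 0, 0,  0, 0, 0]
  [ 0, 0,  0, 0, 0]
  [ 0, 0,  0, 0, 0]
A Jordan chain for λ = 0 of length 2:
v_1 = (0, -1, 0, 0, 0)ᵀ
v_2 = (1, 0, 0, 0, 0)ᵀ

Let N = A − (0)·I. We want v_2 with N^2 v_2 = 0 but N^1 v_2 ≠ 0; then v_{j-1} := N · v_j for j = 2, …, 2.

Pick v_2 = (1, 0, 0, 0, 0)ᵀ.
Then v_1 = N · v_2 = (0, -1, 0, 0, 0)ᵀ.

Sanity check: (A − (0)·I) v_1 = (0, 0, 0, 0, 0)ᵀ = 0. ✓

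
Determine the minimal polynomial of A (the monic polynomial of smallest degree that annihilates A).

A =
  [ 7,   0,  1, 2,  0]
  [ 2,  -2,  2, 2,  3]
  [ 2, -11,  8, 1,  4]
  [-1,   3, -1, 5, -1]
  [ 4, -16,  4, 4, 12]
x^3 - 18*x^2 + 108*x - 216

The characteristic polynomial is χ_A(x) = (x - 6)^5, so the eigenvalues are known. The minimal polynomial is
  m_A(x) = Π_λ (x − λ)^{k_λ}
where k_λ is the size of the *largest* Jordan block for λ (equivalently, the smallest k with (A − λI)^k v = 0 for every generalised eigenvector v of λ).

  λ = 6: largest Jordan block has size 3, contributing (x − 6)^3

So m_A(x) = (x - 6)^3 = x^3 - 18*x^2 + 108*x - 216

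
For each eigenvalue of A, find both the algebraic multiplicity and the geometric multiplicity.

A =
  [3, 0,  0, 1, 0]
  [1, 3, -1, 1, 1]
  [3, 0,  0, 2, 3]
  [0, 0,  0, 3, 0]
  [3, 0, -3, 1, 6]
λ = 3: alg = 5, geom = 3

Step 1 — factor the characteristic polynomial to read off the algebraic multiplicities:
  χ_A(x) = (x - 3)^5

Step 2 — compute geometric multiplicities via the rank-nullity identity g(λ) = n − rank(A − λI):
  rank(A − (3)·I) = 2, so dim ker(A − (3)·I) = n − 2 = 3

Summary:
  λ = 3: algebraic multiplicity = 5, geometric multiplicity = 3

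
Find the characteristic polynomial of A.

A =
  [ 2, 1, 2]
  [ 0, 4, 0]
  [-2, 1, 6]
x^3 - 12*x^2 + 48*x - 64

Expanding det(x·I − A) (e.g. by cofactor expansion or by noting that A is similar to its Jordan form J, which has the same characteristic polynomial as A) gives
  χ_A(x) = x^3 - 12*x^2 + 48*x - 64
which factors as (x - 4)^3. The eigenvalues (with algebraic multiplicities) are λ = 4 with multiplicity 3.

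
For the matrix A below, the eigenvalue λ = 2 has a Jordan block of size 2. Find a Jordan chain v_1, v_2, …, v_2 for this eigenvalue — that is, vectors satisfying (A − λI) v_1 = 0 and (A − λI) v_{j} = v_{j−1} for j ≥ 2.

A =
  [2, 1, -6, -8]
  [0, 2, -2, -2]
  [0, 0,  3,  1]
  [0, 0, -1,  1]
A Jordan chain for λ = 2 of length 2:
v_1 = (1, 0, 0, 0)ᵀ
v_2 = (0, 1, 0, 0)ᵀ

Let N = A − (2)·I. We want v_2 with N^2 v_2 = 0 but N^1 v_2 ≠ 0; then v_{j-1} := N · v_j for j = 2, …, 2.

Pick v_2 = (0, 1, 0, 0)ᵀ.
Then v_1 = N · v_2 = (1, 0, 0, 0)ᵀ.

Sanity check: (A − (2)·I) v_1 = (0, 0, 0, 0)ᵀ = 0. ✓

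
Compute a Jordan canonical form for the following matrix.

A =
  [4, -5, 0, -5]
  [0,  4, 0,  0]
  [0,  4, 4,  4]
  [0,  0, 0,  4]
J_2(4) ⊕ J_1(4) ⊕ J_1(4)

The characteristic polynomial is
  det(x·I − A) = x^4 - 16*x^3 + 96*x^2 - 256*x + 256 = (x - 4)^4

Eigenvalues and multiplicities (the geometric multiplicity of λ is n − rank(A − λI), which equals the number of Jordan blocks for λ):
  λ = 4: algebraic multiplicity = 4, geometric multiplicity = 3

Determining the block sizes for each eigenvalue:
  λ = 4: 3 blocks summing to 4 forces exactly one block of size 2 and the rest size 1 → block sizes [2, 1, 1]

Assembling the blocks gives a Jordan form
J =
  [4, 1, 0, 0]
  [0, 4, 0, 0]
  [0, 0, 4, 0]
  [0, 0, 0, 4]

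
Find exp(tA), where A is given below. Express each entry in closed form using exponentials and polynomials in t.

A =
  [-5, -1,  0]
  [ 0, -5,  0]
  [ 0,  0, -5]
e^{tA} =
  [exp(-5*t), -t*exp(-5*t), 0]
  [0, exp(-5*t), 0]
  [0, 0, exp(-5*t)]

Strategy: write A = P · J · P⁻¹ where J is a Jordan canonical form, so e^{tA} = P · e^{tJ} · P⁻¹, and e^{tJ} can be computed block-by-block.

A has Jordan form
J =
  [-5,  1,  0]
  [ 0, -5,  0]
  [ 0,  0, -5]
(up to reordering of blocks).

Per-block formulas:
  For a 1×1 block at λ = -5: exp(t · [-5]) = [e^(-5t)].
  For a 2×2 Jordan block J_2(-5): exp(t · J_2(-5)) = e^(-5t)·(I + t·N), where N is the 2×2 nilpotent shift.

After assembling e^{tJ} and conjugating by P, we get:

e^{tA} =
  [exp(-5*t), -t*exp(-5*t), 0]
  [0, exp(-5*t), 0]
  [0, 0, exp(-5*t)]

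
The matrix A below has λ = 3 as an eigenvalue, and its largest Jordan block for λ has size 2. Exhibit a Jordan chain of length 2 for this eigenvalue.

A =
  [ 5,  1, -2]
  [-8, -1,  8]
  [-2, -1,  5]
A Jordan chain for λ = 3 of length 2:
v_1 = (2, -8, -2)ᵀ
v_2 = (1, 0, 0)ᵀ

Let N = A − (3)·I. We want v_2 with N^2 v_2 = 0 but N^1 v_2 ≠ 0; then v_{j-1} := N · v_j for j = 2, …, 2.

Pick v_2 = (1, 0, 0)ᵀ.
Then v_1 = N · v_2 = (2, -8, -2)ᵀ.

Sanity check: (A − (3)·I) v_1 = (0, 0, 0)ᵀ = 0. ✓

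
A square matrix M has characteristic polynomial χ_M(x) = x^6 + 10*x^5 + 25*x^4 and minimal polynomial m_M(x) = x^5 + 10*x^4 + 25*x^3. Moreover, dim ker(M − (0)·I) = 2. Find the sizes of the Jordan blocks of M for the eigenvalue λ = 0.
Block sizes for λ = 0: [3, 1]

Step 1 — from the characteristic polynomial, algebraic multiplicity of λ = 0 is 4. From dim ker(M − (0)·I) = 2, there are exactly 2 Jordan blocks for λ = 0.
Step 2 — from the minimal polynomial, the factor (x − 0)^3 tells us the largest block for λ = 0 has size 3.
Step 3 — with total size 4, 2 blocks, and largest block 3, the block sizes (in nonincreasing order) are [3, 1].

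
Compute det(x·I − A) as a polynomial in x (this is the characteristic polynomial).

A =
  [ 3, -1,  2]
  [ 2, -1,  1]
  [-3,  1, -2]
x^3

Expanding det(x·I − A) (e.g. by cofactor expansion or by noting that A is similar to its Jordan form J, which has the same characteristic polynomial as A) gives
  χ_A(x) = x^3
which factors as x^3. The eigenvalues (with algebraic multiplicities) are λ = 0 with multiplicity 3.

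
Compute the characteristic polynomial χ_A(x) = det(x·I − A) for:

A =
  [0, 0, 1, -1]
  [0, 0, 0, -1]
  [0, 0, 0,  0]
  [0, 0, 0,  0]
x^4

Expanding det(x·I − A) (e.g. by cofactor expansion or by noting that A is similar to its Jordan form J, which has the same characteristic polynomial as A) gives
  χ_A(x) = x^4
which factors as x^4. The eigenvalues (with algebraic multiplicities) are λ = 0 with multiplicity 4.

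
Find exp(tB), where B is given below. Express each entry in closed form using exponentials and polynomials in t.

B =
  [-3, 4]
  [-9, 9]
e^{tB} =
  [-6*t*exp(3*t) + exp(3*t), 4*t*exp(3*t)]
  [-9*t*exp(3*t), 6*t*exp(3*t) + exp(3*t)]

Strategy: write B = P · J · P⁻¹ where J is a Jordan canonical form, so e^{tB} = P · e^{tJ} · P⁻¹, and e^{tJ} can be computed block-by-block.

B has Jordan form
J =
  [3, 1]
  [0, 3]
(up to reordering of blocks).

Per-block formulas:
  For a 2×2 Jordan block J_2(3): exp(t · J_2(3)) = e^(3t)·(I + t·N), where N is the 2×2 nilpotent shift.

After assembling e^{tJ} and conjugating by P, we get:

e^{tB} =
  [-6*t*exp(3*t) + exp(3*t), 4*t*exp(3*t)]
  [-9*t*exp(3*t), 6*t*exp(3*t) + exp(3*t)]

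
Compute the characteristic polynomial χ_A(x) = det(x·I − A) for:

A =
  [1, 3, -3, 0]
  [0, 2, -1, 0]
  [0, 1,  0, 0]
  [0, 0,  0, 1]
x^4 - 4*x^3 + 6*x^2 - 4*x + 1

Expanding det(x·I − A) (e.g. by cofactor expansion or by noting that A is similar to its Jordan form J, which has the same characteristic polynomial as A) gives
  χ_A(x) = x^4 - 4*x^3 + 6*x^2 - 4*x + 1
which factors as (x - 1)^4. The eigenvalues (with algebraic multiplicities) are λ = 1 with multiplicity 4.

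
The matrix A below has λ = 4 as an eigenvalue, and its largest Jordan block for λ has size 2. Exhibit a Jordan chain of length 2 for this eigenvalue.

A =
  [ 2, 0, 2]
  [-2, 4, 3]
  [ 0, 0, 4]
A Jordan chain for λ = 4 of length 2:
v_1 = (0, 1, 0)ᵀ
v_2 = (1, 0, 1)ᵀ

Let N = A − (4)·I. We want v_2 with N^2 v_2 = 0 but N^1 v_2 ≠ 0; then v_{j-1} := N · v_j for j = 2, …, 2.

Pick v_2 = (1, 0, 1)ᵀ.
Then v_1 = N · v_2 = (0, 1, 0)ᵀ.

Sanity check: (A − (4)·I) v_1 = (0, 0, 0)ᵀ = 0. ✓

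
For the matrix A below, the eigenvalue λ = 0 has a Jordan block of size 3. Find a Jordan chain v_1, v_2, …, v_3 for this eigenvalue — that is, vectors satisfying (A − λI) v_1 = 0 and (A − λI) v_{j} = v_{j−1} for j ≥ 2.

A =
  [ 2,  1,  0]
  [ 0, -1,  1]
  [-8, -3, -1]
A Jordan chain for λ = 0 of length 3:
v_1 = (4, -8, -8)ᵀ
v_2 = (2, 0, -8)ᵀ
v_3 = (1, 0, 0)ᵀ

Let N = A − (0)·I. We want v_3 with N^3 v_3 = 0 but N^2 v_3 ≠ 0; then v_{j-1} := N · v_j for j = 3, …, 2.

Pick v_3 = (1, 0, 0)ᵀ.
Then v_2 = N · v_3 = (2, 0, -8)ᵀ.
Then v_1 = N · v_2 = (4, -8, -8)ᵀ.

Sanity check: (A − (0)·I) v_1 = (0, 0, 0)ᵀ = 0. ✓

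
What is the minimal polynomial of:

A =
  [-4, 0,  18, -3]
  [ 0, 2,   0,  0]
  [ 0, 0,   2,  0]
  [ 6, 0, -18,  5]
x^2 - x - 2

The characteristic polynomial is χ_A(x) = (x - 2)^3*(x + 1), so the eigenvalues are known. The minimal polynomial is
  m_A(x) = Π_λ (x − λ)^{k_λ}
where k_λ is the size of the *largest* Jordan block for λ (equivalently, the smallest k with (A − λI)^k v = 0 for every generalised eigenvector v of λ).

  λ = -1: largest Jordan block has size 1, contributing (x + 1)
  λ = 2: largest Jordan block has size 1, contributing (x − 2)

So m_A(x) = (x - 2)*(x + 1) = x^2 - x - 2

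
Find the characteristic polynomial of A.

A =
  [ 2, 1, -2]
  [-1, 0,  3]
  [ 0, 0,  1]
x^3 - 3*x^2 + 3*x - 1

Expanding det(x·I − A) (e.g. by cofactor expansion or by noting that A is similar to its Jordan form J, which has the same characteristic polynomial as A) gives
  χ_A(x) = x^3 - 3*x^2 + 3*x - 1
which factors as (x - 1)^3. The eigenvalues (with algebraic multiplicities) are λ = 1 with multiplicity 3.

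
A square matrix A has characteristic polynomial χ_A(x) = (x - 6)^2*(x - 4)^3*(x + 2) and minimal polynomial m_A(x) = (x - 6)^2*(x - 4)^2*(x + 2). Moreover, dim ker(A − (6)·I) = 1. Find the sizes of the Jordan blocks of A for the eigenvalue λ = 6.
Block sizes for λ = 6: [2]

Step 1 — from the characteristic polynomial, algebraic multiplicity of λ = 6 is 2. From dim ker(A − (6)·I) = 1, there are exactly 1 Jordan blocks for λ = 6.
Step 2 — from the minimal polynomial, the factor (x − 6)^2 tells us the largest block for λ = 6 has size 2.
Step 3 — with total size 2, 1 blocks, and largest block 2, the block sizes (in nonincreasing order) are [2].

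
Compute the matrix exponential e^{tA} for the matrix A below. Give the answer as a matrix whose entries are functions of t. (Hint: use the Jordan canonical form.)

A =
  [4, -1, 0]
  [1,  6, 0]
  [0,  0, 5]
e^{tA} =
  [-t*exp(5*t) + exp(5*t), -t*exp(5*t), 0]
  [t*exp(5*t), t*exp(5*t) + exp(5*t), 0]
  [0, 0, exp(5*t)]

Strategy: write A = P · J · P⁻¹ where J is a Jordan canonical form, so e^{tA} = P · e^{tJ} · P⁻¹, and e^{tJ} can be computed block-by-block.

A has Jordan form
J =
  [5, 1, 0]
  [0, 5, 0]
  [0, 0, 5]
(up to reordering of blocks).

Per-block formulas:
  For a 2×2 Jordan block J_2(5): exp(t · J_2(5)) = e^(5t)·(I + t·N), where N is the 2×2 nilpotent shift.
  For a 1×1 block at λ = 5: exp(t · [5]) = [e^(5t)].

After assembling e^{tJ} and conjugating by P, we get:

e^{tA} =
  [-t*exp(5*t) + exp(5*t), -t*exp(5*t), 0]
  [t*exp(5*t), t*exp(5*t) + exp(5*t), 0]
  [0, 0, exp(5*t)]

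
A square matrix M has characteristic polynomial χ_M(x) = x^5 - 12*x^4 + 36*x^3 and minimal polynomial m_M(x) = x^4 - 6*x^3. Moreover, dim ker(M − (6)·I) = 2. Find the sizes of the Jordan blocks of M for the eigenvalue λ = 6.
Block sizes for λ = 6: [1, 1]

Step 1 — from the characteristic polynomial, algebraic multiplicity of λ = 6 is 2. From dim ker(M − (6)·I) = 2, there are exactly 2 Jordan blocks for λ = 6.
Step 2 — from the minimal polynomial, the factor (x − 6) tells us the largest block for λ = 6 has size 1.
Step 3 — with total size 2, 2 blocks, and largest block 1, the block sizes (in nonincreasing order) are [1, 1].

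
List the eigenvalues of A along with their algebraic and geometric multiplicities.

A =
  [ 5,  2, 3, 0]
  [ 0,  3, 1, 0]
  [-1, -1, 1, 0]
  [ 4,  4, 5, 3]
λ = 3: alg = 4, geom = 2

Step 1 — factor the characteristic polynomial to read off the algebraic multiplicities:
  χ_A(x) = (x - 3)^4

Step 2 — compute geometric multiplicities via the rank-nullity identity g(λ) = n − rank(A − λI):
  rank(A − (3)·I) = 2, so dim ker(A − (3)·I) = n − 2 = 2

Summary:
  λ = 3: algebraic multiplicity = 4, geometric multiplicity = 2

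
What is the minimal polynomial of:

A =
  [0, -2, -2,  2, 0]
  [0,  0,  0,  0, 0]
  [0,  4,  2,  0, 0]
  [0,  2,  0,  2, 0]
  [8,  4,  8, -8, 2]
x^2 - 2*x

The characteristic polynomial is χ_A(x) = x^2*(x - 2)^3, so the eigenvalues are known. The minimal polynomial is
  m_A(x) = Π_λ (x − λ)^{k_λ}
where k_λ is the size of the *largest* Jordan block for λ (equivalently, the smallest k with (A − λI)^k v = 0 for every generalised eigenvector v of λ).

  λ = 0: largest Jordan block has size 1, contributing (x − 0)
  λ = 2: largest Jordan block has size 1, contributing (x − 2)

So m_A(x) = x*(x - 2) = x^2 - 2*x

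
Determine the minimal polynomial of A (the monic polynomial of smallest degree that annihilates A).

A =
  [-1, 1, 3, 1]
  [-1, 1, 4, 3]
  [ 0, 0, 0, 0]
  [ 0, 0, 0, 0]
x^3

The characteristic polynomial is χ_A(x) = x^4, so the eigenvalues are known. The minimal polynomial is
  m_A(x) = Π_λ (x − λ)^{k_λ}
where k_λ is the size of the *largest* Jordan block for λ (equivalently, the smallest k with (A − λI)^k v = 0 for every generalised eigenvector v of λ).

  λ = 0: largest Jordan block has size 3, contributing (x − 0)^3

So m_A(x) = x^3 = x^3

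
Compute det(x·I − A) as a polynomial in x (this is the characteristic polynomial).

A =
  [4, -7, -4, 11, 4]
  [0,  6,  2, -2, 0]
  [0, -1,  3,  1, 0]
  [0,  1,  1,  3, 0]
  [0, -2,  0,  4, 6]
x^5 - 22*x^4 + 192*x^3 - 832*x^2 + 1792*x - 1536

Expanding det(x·I − A) (e.g. by cofactor expansion or by noting that A is similar to its Jordan form J, which has the same characteristic polynomial as A) gives
  χ_A(x) = x^5 - 22*x^4 + 192*x^3 - 832*x^2 + 1792*x - 1536
which factors as (x - 6)*(x - 4)^4. The eigenvalues (with algebraic multiplicities) are λ = 4 with multiplicity 4, λ = 6 with multiplicity 1.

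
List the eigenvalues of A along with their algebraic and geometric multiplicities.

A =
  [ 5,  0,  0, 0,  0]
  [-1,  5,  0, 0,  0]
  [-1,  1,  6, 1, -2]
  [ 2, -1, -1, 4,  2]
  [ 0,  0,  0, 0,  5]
λ = 5: alg = 5, geom = 3

Step 1 — factor the characteristic polynomial to read off the algebraic multiplicities:
  χ_A(x) = (x - 5)^5

Step 2 — compute geometric multiplicities via the rank-nullity identity g(λ) = n − rank(A − λI):
  rank(A − (5)·I) = 2, so dim ker(A − (5)·I) = n − 2 = 3

Summary:
  λ = 5: algebraic multiplicity = 5, geometric multiplicity = 3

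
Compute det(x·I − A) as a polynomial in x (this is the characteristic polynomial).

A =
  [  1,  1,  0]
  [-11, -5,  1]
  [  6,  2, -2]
x^3 + 6*x^2 + 12*x + 8

Expanding det(x·I − A) (e.g. by cofactor expansion or by noting that A is similar to its Jordan form J, which has the same characteristic polynomial as A) gives
  χ_A(x) = x^3 + 6*x^2 + 12*x + 8
which factors as (x + 2)^3. The eigenvalues (with algebraic multiplicities) are λ = -2 with multiplicity 3.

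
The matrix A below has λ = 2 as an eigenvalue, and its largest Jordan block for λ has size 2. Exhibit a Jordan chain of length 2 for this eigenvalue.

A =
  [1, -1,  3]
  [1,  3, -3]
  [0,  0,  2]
A Jordan chain for λ = 2 of length 2:
v_1 = (-1, 1, 0)ᵀ
v_2 = (1, 0, 0)ᵀ

Let N = A − (2)·I. We want v_2 with N^2 v_2 = 0 but N^1 v_2 ≠ 0; then v_{j-1} := N · v_j for j = 2, …, 2.

Pick v_2 = (1, 0, 0)ᵀ.
Then v_1 = N · v_2 = (-1, 1, 0)ᵀ.

Sanity check: (A − (2)·I) v_1 = (0, 0, 0)ᵀ = 0. ✓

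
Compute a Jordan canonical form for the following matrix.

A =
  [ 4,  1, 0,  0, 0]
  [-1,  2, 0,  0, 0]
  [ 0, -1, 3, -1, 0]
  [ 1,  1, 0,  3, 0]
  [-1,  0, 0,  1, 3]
J_2(3) ⊕ J_2(3) ⊕ J_1(3)

The characteristic polynomial is
  det(x·I − A) = x^5 - 15*x^4 + 90*x^3 - 270*x^2 + 405*x - 243 = (x - 3)^5

Eigenvalues and multiplicities (the geometric multiplicity of λ is n − rank(A − λI), which equals the number of Jordan blocks for λ):
  λ = 3: algebraic multiplicity = 5, geometric multiplicity = 3

Determining the block sizes for each eigenvalue:
  λ = 3: with am = 5 and gm = 3, the partition is not yet determined (e.g. several partitions of 5 into 3 parts exist). Let N = A − (3)·I. Computing rank(N^1) = 2, rank(N^2) = 0; the number of blocks of size ≥ j is rank(N^{j−1}) − rank(N^j), giving [3, 2]. So we have 2 block(s) of size 2, 1 block(s) of size 1 → block sizes [2, 2, 1]

Assembling the blocks gives a Jordan form
J =
  [3, 1, 0, 0, 0]
  [0, 3, 0, 0, 0]
  [0, 0, 3, 1, 0]
  [0, 0, 0, 3, 0]
  [0, 0, 0, 0, 3]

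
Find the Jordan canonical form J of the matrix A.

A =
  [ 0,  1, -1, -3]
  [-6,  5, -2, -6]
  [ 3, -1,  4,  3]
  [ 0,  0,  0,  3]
J_2(3) ⊕ J_1(3) ⊕ J_1(3)

The characteristic polynomial is
  det(x·I − A) = x^4 - 12*x^3 + 54*x^2 - 108*x + 81 = (x - 3)^4

Eigenvalues and multiplicities (the geometric multiplicity of λ is n − rank(A − λI), which equals the number of Jordan blocks for λ):
  λ = 3: algebraic multiplicity = 4, geometric multiplicity = 3

Determining the block sizes for each eigenvalue:
  λ = 3: 3 blocks summing to 4 forces exactly one block of size 2 and the rest size 1 → block sizes [2, 1, 1]

Assembling the blocks gives a Jordan form
J =
  [3, 1, 0, 0]
  [0, 3, 0, 0]
  [0, 0, 3, 0]
  [0, 0, 0, 3]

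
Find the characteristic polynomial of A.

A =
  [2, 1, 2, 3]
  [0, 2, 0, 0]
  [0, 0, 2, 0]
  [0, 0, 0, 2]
x^4 - 8*x^3 + 24*x^2 - 32*x + 16

Expanding det(x·I − A) (e.g. by cofactor expansion or by noting that A is similar to its Jordan form J, which has the same characteristic polynomial as A) gives
  χ_A(x) = x^4 - 8*x^3 + 24*x^2 - 32*x + 16
which factors as (x - 2)^4. The eigenvalues (with algebraic multiplicities) are λ = 2 with multiplicity 4.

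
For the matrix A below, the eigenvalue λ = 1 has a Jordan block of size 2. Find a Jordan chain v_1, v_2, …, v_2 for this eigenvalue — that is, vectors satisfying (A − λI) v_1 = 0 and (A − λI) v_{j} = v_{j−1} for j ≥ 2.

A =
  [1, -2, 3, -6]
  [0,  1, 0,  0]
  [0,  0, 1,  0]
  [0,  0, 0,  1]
A Jordan chain for λ = 1 of length 2:
v_1 = (-2, 0, 0, 0)ᵀ
v_2 = (0, 1, 0, 0)ᵀ

Let N = A − (1)·I. We want v_2 with N^2 v_2 = 0 but N^1 v_2 ≠ 0; then v_{j-1} := N · v_j for j = 2, …, 2.

Pick v_2 = (0, 1, 0, 0)ᵀ.
Then v_1 = N · v_2 = (-2, 0, 0, 0)ᵀ.

Sanity check: (A − (1)·I) v_1 = (0, 0, 0, 0)ᵀ = 0. ✓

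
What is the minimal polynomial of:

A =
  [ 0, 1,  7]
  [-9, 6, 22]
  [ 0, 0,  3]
x^3 - 9*x^2 + 27*x - 27

The characteristic polynomial is χ_A(x) = (x - 3)^3, so the eigenvalues are known. The minimal polynomial is
  m_A(x) = Π_λ (x − λ)^{k_λ}
where k_λ is the size of the *largest* Jordan block for λ (equivalently, the smallest k with (A − λI)^k v = 0 for every generalised eigenvector v of λ).

  λ = 3: largest Jordan block has size 3, contributing (x − 3)^3

So m_A(x) = (x - 3)^3 = x^3 - 9*x^2 + 27*x - 27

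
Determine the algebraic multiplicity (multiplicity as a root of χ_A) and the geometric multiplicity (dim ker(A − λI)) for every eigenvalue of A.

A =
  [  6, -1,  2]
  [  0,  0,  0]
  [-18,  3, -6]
λ = 0: alg = 3, geom = 2

Step 1 — factor the characteristic polynomial to read off the algebraic multiplicities:
  χ_A(x) = x^3

Step 2 — compute geometric multiplicities via the rank-nullity identity g(λ) = n − rank(A − λI):
  rank(A − (0)·I) = 1, so dim ker(A − (0)·I) = n − 1 = 2

Summary:
  λ = 0: algebraic multiplicity = 3, geometric multiplicity = 2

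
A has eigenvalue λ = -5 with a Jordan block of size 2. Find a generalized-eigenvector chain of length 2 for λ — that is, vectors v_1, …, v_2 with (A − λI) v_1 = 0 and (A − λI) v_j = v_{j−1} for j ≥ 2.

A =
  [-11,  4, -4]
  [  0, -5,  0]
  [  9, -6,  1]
A Jordan chain for λ = -5 of length 2:
v_1 = (-6, 0, 9)ᵀ
v_2 = (1, 0, 0)ᵀ

Let N = A − (-5)·I. We want v_2 with N^2 v_2 = 0 but N^1 v_2 ≠ 0; then v_{j-1} := N · v_j for j = 2, …, 2.

Pick v_2 = (1, 0, 0)ᵀ.
Then v_1 = N · v_2 = (-6, 0, 9)ᵀ.

Sanity check: (A − (-5)·I) v_1 = (0, 0, 0)ᵀ = 0. ✓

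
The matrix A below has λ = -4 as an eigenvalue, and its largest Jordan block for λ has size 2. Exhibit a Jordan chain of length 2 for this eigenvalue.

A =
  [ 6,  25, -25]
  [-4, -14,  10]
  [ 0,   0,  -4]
A Jordan chain for λ = -4 of length 2:
v_1 = (10, -4, 0)ᵀ
v_2 = (1, 0, 0)ᵀ

Let N = A − (-4)·I. We want v_2 with N^2 v_2 = 0 but N^1 v_2 ≠ 0; then v_{j-1} := N · v_j for j = 2, …, 2.

Pick v_2 = (1, 0, 0)ᵀ.
Then v_1 = N · v_2 = (10, -4, 0)ᵀ.

Sanity check: (A − (-4)·I) v_1 = (0, 0, 0)ᵀ = 0. ✓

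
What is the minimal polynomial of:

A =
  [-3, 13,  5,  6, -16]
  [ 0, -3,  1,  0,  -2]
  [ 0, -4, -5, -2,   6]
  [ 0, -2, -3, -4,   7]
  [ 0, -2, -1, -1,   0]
x^3 + 9*x^2 + 27*x + 27

The characteristic polynomial is χ_A(x) = (x + 3)^5, so the eigenvalues are known. The minimal polynomial is
  m_A(x) = Π_λ (x − λ)^{k_λ}
where k_λ is the size of the *largest* Jordan block for λ (equivalently, the smallest k with (A − λI)^k v = 0 for every generalised eigenvector v of λ).

  λ = -3: largest Jordan block has size 3, contributing (x + 3)^3

So m_A(x) = (x + 3)^3 = x^3 + 9*x^2 + 27*x + 27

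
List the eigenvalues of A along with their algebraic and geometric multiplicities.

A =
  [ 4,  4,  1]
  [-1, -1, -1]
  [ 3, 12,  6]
λ = 3: alg = 3, geom = 2

Step 1 — factor the characteristic polynomial to read off the algebraic multiplicities:
  χ_A(x) = (x - 3)^3

Step 2 — compute geometric multiplicities via the rank-nullity identity g(λ) = n − rank(A − λI):
  rank(A − (3)·I) = 1, so dim ker(A − (3)·I) = n − 1 = 2

Summary:
  λ = 3: algebraic multiplicity = 3, geometric multiplicity = 2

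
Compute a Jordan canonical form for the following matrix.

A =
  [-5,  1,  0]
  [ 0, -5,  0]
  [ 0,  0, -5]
J_2(-5) ⊕ J_1(-5)

The characteristic polynomial is
  det(x·I − A) = x^3 + 15*x^2 + 75*x + 125 = (x + 5)^3

Eigenvalues and multiplicities (the geometric multiplicity of λ is n − rank(A − λI), which equals the number of Jordan blocks for λ):
  λ = -5: algebraic multiplicity = 3, geometric multiplicity = 2

Determining the block sizes for each eigenvalue:
  λ = -5: 2 blocks summing to 3 forces exactly one block of size 2 and the rest size 1 → block sizes [2, 1]

Assembling the blocks gives a Jordan form
J =
  [-5,  1,  0]
  [ 0, -5,  0]
  [ 0,  0, -5]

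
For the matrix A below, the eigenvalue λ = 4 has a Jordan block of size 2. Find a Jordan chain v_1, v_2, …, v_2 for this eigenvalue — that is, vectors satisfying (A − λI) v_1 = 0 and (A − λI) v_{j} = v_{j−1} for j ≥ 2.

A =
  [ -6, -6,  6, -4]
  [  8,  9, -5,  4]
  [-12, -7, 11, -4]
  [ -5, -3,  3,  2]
A Jordan chain for λ = 4 of length 2:
v_1 = (-10, 8, -12, -5)ᵀ
v_2 = (1, 0, 0, 0)ᵀ

Let N = A − (4)·I. We want v_2 with N^2 v_2 = 0 but N^1 v_2 ≠ 0; then v_{j-1} := N · v_j for j = 2, …, 2.

Pick v_2 = (1, 0, 0, 0)ᵀ.
Then v_1 = N · v_2 = (-10, 8, -12, -5)ᵀ.

Sanity check: (A − (4)·I) v_1 = (0, 0, 0, 0)ᵀ = 0. ✓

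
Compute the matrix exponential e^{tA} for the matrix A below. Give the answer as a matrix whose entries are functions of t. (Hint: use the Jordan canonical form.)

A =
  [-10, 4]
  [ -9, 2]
e^{tA} =
  [-6*t*exp(-4*t) + exp(-4*t), 4*t*exp(-4*t)]
  [-9*t*exp(-4*t), 6*t*exp(-4*t) + exp(-4*t)]

Strategy: write A = P · J · P⁻¹ where J is a Jordan canonical form, so e^{tA} = P · e^{tJ} · P⁻¹, and e^{tJ} can be computed block-by-block.

A has Jordan form
J =
  [-4,  1]
  [ 0, -4]
(up to reordering of blocks).

Per-block formulas:
  For a 2×2 Jordan block J_2(-4): exp(t · J_2(-4)) = e^(-4t)·(I + t·N), where N is the 2×2 nilpotent shift.

After assembling e^{tJ} and conjugating by P, we get:

e^{tA} =
  [-6*t*exp(-4*t) + exp(-4*t), 4*t*exp(-4*t)]
  [-9*t*exp(-4*t), 6*t*exp(-4*t) + exp(-4*t)]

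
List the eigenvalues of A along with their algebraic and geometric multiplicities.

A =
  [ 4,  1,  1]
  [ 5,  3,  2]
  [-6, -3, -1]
λ = 2: alg = 3, geom = 1

Step 1 — factor the characteristic polynomial to read off the algebraic multiplicities:
  χ_A(x) = (x - 2)^3

Step 2 — compute geometric multiplicities via the rank-nullity identity g(λ) = n − rank(A − λI):
  rank(A − (2)·I) = 2, so dim ker(A − (2)·I) = n − 2 = 1

Summary:
  λ = 2: algebraic multiplicity = 3, geometric multiplicity = 1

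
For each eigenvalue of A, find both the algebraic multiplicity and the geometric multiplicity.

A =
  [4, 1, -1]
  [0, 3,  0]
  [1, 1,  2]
λ = 3: alg = 3, geom = 2

Step 1 — factor the characteristic polynomial to read off the algebraic multiplicities:
  χ_A(x) = (x - 3)^3

Step 2 — compute geometric multiplicities via the rank-nullity identity g(λ) = n − rank(A − λI):
  rank(A − (3)·I) = 1, so dim ker(A − (3)·I) = n − 1 = 2

Summary:
  λ = 3: algebraic multiplicity = 3, geometric multiplicity = 2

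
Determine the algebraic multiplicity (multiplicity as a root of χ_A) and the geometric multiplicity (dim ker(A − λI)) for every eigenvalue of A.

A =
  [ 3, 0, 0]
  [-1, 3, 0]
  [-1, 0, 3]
λ = 3: alg = 3, geom = 2

Step 1 — factor the characteristic polynomial to read off the algebraic multiplicities:
  χ_A(x) = (x - 3)^3

Step 2 — compute geometric multiplicities via the rank-nullity identity g(λ) = n − rank(A − λI):
  rank(A − (3)·I) = 1, so dim ker(A − (3)·I) = n − 1 = 2

Summary:
  λ = 3: algebraic multiplicity = 3, geometric multiplicity = 2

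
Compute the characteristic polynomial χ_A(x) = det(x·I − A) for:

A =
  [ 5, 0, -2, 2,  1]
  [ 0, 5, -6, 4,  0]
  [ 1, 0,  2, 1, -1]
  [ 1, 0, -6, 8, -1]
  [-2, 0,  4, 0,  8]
x^5 - 28*x^4 + 313*x^3 - 1746*x^2 + 4860*x - 5400

Expanding det(x·I − A) (e.g. by cofactor expansion or by noting that A is similar to its Jordan form J, which has the same characteristic polynomial as A) gives
  χ_A(x) = x^5 - 28*x^4 + 313*x^3 - 1746*x^2 + 4860*x - 5400
which factors as (x - 6)^3*(x - 5)^2. The eigenvalues (with algebraic multiplicities) are λ = 5 with multiplicity 2, λ = 6 with multiplicity 3.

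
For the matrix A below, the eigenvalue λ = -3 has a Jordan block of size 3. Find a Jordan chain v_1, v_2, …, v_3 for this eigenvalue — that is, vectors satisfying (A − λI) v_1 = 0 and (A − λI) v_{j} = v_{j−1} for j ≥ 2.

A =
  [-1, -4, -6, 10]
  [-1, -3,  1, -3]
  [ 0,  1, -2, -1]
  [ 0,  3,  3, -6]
A Jordan chain for λ = -3 of length 3:
v_1 = (8, -2, -1, -3)ᵀ
v_2 = (2, -1, 0, 0)ᵀ
v_3 = (1, 0, 0, 0)ᵀ

Let N = A − (-3)·I. We want v_3 with N^3 v_3 = 0 but N^2 v_3 ≠ 0; then v_{j-1} := N · v_j for j = 3, …, 2.

Pick v_3 = (1, 0, 0, 0)ᵀ.
Then v_2 = N · v_3 = (2, -1, 0, 0)ᵀ.
Then v_1 = N · v_2 = (8, -2, -1, -3)ᵀ.

Sanity check: (A − (-3)·I) v_1 = (0, 0, 0, 0)ᵀ = 0. ✓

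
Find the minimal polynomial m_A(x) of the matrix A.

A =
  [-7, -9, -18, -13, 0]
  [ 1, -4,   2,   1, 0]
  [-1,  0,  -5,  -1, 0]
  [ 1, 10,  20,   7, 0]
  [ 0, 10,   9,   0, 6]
x^4 + 9*x^3 - 15*x^2 - 325*x - 750

The characteristic polynomial is χ_A(x) = (x - 6)^2*(x + 5)^3, so the eigenvalues are known. The minimal polynomial is
  m_A(x) = Π_λ (x − λ)^{k_λ}
where k_λ is the size of the *largest* Jordan block for λ (equivalently, the smallest k with (A − λI)^k v = 0 for every generalised eigenvector v of λ).

  λ = -5: largest Jordan block has size 3, contributing (x + 5)^3
  λ = 6: largest Jordan block has size 1, contributing (x − 6)

So m_A(x) = (x - 6)*(x + 5)^3 = x^4 + 9*x^3 - 15*x^2 - 325*x - 750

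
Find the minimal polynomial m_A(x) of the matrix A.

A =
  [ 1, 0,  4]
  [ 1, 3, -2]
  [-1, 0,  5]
x^2 - 6*x + 9

The characteristic polynomial is χ_A(x) = (x - 3)^3, so the eigenvalues are known. The minimal polynomial is
  m_A(x) = Π_λ (x − λ)^{k_λ}
where k_λ is the size of the *largest* Jordan block for λ (equivalently, the smallest k with (A − λI)^k v = 0 for every generalised eigenvector v of λ).

  λ = 3: largest Jordan block has size 2, contributing (x − 3)^2

So m_A(x) = (x - 3)^2 = x^2 - 6*x + 9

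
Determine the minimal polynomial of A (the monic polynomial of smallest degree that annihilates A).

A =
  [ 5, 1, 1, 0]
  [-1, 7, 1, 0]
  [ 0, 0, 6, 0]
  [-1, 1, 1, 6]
x^2 - 12*x + 36

The characteristic polynomial is χ_A(x) = (x - 6)^4, so the eigenvalues are known. The minimal polynomial is
  m_A(x) = Π_λ (x − λ)^{k_λ}
where k_λ is the size of the *largest* Jordan block for λ (equivalently, the smallest k with (A − λI)^k v = 0 for every generalised eigenvector v of λ).

  λ = 6: largest Jordan block has size 2, contributing (x − 6)^2

So m_A(x) = (x - 6)^2 = x^2 - 12*x + 36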